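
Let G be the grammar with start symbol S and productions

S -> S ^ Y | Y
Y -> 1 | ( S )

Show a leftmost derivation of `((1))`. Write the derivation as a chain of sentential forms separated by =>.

S=>Y=>(S)=>(Y)=>((S))=>((Y))=>((1))

S => Y   [S -> Y]
Y => (S)   [Y -> ( S )]
(S) => (Y)   [S -> Y]
(Y) => ((S))   [Y -> ( S )]
((S)) => ((Y))   [S -> Y]
((Y)) => ((1))   [Y -> 1]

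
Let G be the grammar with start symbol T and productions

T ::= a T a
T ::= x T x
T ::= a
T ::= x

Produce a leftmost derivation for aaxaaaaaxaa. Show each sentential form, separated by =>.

T => aTa   [T ::= a T a]
aTa => aaTaa   [T ::= a T a]
aaTaa => aaxTxaa   [T ::= x T x]
aaxTxaa => aaxaTaxaa   [T ::= a T a]
aaxaTaxaa => aaxaaTaaxaa   [T ::= a T a]
aaxaaTaaxaa => aaxaaaaaxaa   [T ::= a]

T=>aTa=>aaTaa=>aaxTxaa=>aaxaTaxaa=>aaxaaTaaxaa=>aaxaaaaaxaa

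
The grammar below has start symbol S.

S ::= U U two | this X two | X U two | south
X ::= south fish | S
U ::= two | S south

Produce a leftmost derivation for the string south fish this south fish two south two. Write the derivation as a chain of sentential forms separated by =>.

S => X U two   [S ::= X U two]
X U two => south fish U two   [X ::= south fish]
south fish U two => south fish S south two   [U ::= S south]
south fish S south two => south fish this X two south two   [S ::= this X two]
south fish this X two south two => south fish this south fish two south two   [X ::= south fish]

S => X U two => south fish U two => south fish S south two => south fish this X two south two => south fish this south fish two south two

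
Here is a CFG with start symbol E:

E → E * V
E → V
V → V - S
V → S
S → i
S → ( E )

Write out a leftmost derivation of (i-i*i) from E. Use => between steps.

E=>V=>S=>(E)=>(E*V)=>(V*V)=>(V-S*V)=>(S-S*V)=>(i-S*V)=>(i-i*V)=>(i-i*S)=>(i-i*i)

E => V   [E → V]
V => S   [V → S]
S => (E)   [S → ( E )]
(E) => (E*V)   [E → E * V]
(E*V) => (V*V)   [E → V]
(V*V) => (V-S*V)   [V → V - S]
(V-S*V) => (S-S*V)   [V → S]
(S-S*V) => (i-S*V)   [S → i]
(i-S*V) => (i-i*V)   [S → i]
(i-i*V) => (i-i*S)   [V → S]
(i-i*S) => (i-i*i)   [S → i]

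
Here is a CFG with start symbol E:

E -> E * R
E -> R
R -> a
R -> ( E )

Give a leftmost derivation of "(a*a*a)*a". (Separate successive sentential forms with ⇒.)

E ⇒ E*R   [E -> E * R]
E*R ⇒ R*R   [E -> R]
R*R ⇒ (E)*R   [R -> ( E )]
(E)*R ⇒ (E*R)*R   [E -> E * R]
(E*R)*R ⇒ (E*R*R)*R   [E -> E * R]
(E*R*R)*R ⇒ (R*R*R)*R   [E -> R]
(R*R*R)*R ⇒ (a*R*R)*R   [R -> a]
(a*R*R)*R ⇒ (a*a*R)*R   [R -> a]
(a*a*R)*R ⇒ (a*a*a)*R   [R -> a]
(a*a*a)*R ⇒ (a*a*a)*a   [R -> a]

E ⇒ E*R ⇒ R*R ⇒ (E)*R ⇒ (E*R)*R ⇒ (E*R*R)*R ⇒ (R*R*R)*R ⇒ (a*R*R)*R ⇒ (a*a*R)*R ⇒ (a*a*a)*R ⇒ (a*a*a)*a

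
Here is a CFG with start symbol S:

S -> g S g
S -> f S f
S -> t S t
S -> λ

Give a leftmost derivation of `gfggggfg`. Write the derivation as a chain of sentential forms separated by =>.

S => gSg => gfSfg => gfgSgfg => gfggSggfg => gfggggfg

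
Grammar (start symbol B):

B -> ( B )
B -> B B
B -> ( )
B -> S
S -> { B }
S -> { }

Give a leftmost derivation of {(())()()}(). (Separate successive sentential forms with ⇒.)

B ⇒ BB   [B -> B B]
BB ⇒ SB   [B -> S]
SB ⇒ {B}B   [S -> { B }]
{B}B ⇒ {BB}B   [B -> B B]
{BB}B ⇒ {(B)B}B   [B -> ( B )]
{(B)B}B ⇒ {(())B}B   [B -> ( )]
{(())B}B ⇒ {(())BB}B   [B -> B B]
{(())BB}B ⇒ {(())()B}B   [B -> ( )]
{(())()B}B ⇒ {(())()()}B   [B -> ( )]
{(())()()}B ⇒ {(())()()}()   [B -> ( )]

B ⇒ BB ⇒ SB ⇒ {B}B ⇒ {BB}B ⇒ {(B)B}B ⇒ {(())B}B ⇒ {(())BB}B ⇒ {(())()B}B ⇒ {(())()()}B ⇒ {(())()()}()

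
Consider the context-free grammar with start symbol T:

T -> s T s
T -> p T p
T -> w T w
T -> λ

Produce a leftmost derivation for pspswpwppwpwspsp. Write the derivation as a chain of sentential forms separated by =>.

T => pTp   [T -> p T p]
pTp => psTsp   [T -> s T s]
psTsp => pspTpsp   [T -> p T p]
pspTpsp => pspsTspsp   [T -> s T s]
pspsTspsp => pspswTwspsp   [T -> w T w]
pspswTwspsp => pspswpTpwspsp   [T -> p T p]
pspswpTpwspsp => pspswpwTwpwspsp   [T -> w T w]
pspswpwTwpwspsp => pspswpwpTpwpwspsp   [T -> p T p]
pspswpwpTpwpwspsp => pspswpwppwpwspsp   [T -> λ]

T=>pTp=>psTsp=>pspTpsp=>pspsTspsp=>pspswTwspsp=>pspswpTpwspsp=>pspswpwTwpwspsp=>pspswpwpTpwpwspsp=>pspswpwppwpwspsp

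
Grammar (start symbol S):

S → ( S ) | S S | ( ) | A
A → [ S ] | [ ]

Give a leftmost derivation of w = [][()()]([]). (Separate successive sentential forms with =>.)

S => SS   [S → S S]
SS => SSS   [S → S S]
SSS => ASS   [S → A]
ASS => []SS   [A → [ ]]
[]SS => []AS   [S → A]
[]AS => [][S]S   [A → [ S ]]
[][S]S => [][SS]S   [S → S S]
[][SS]S => [][()S]S   [S → ( )]
[][()S]S => [][()()]S   [S → ( )]
[][()()]S => [][()()](S)   [S → ( S )]
[][()()](S) => [][()()](A)   [S → A]
[][()()](A) => [][()()]([])   [A → [ ]]

S => SS => SSS => ASS => []SS => []AS => [][S]S => [][SS]S => [][()S]S => [][()()]S => [][()()](S) => [][()()](A) => [][()()]([])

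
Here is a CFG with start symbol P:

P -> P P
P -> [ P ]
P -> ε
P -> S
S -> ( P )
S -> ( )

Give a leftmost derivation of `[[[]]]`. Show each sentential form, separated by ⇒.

P ⇒ [P] ⇒ [[P]] ⇒ [[PP]] ⇒ [[PPP]] ⇒ [[PPPP]] ⇒ [[[P]PPP]] ⇒ [[[]PPP]] ⇒ [[[]PP]] ⇒ [[[]P]] ⇒ [[[]]]

P ⇒ [P]   [P -> [ P ]]
[P] ⇒ [[P]]   [P -> [ P ]]
[[P]] ⇒ [[PP]]   [P -> P P]
[[PP]] ⇒ [[PPP]]   [P -> P P]
[[PPP]] ⇒ [[PPPP]]   [P -> P P]
[[PPPP]] ⇒ [[[P]PPP]]   [P -> [ P ]]
[[[P]PPP]] ⇒ [[[]PPP]]   [P -> ε]
[[[]PPP]] ⇒ [[[]PP]]   [P -> ε]
[[[]PP]] ⇒ [[[]P]]   [P -> ε]
[[[]P]] ⇒ [[[]]]   [P -> ε]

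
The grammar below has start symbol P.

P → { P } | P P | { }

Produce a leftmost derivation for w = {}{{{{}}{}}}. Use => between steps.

P=>PP=>{}P=>{}{P}=>{}{{P}}=>{}{{PP}}=>{}{{{P}P}}=>{}{{{{}}P}}=>{}{{{{}}{}}}

P => PP   [P → P P]
PP => {}P   [P → { }]
{}P => {}{P}   [P → { P }]
{}{P} => {}{{P}}   [P → { P }]
{}{{P}} => {}{{PP}}   [P → P P]
{}{{PP}} => {}{{{P}P}}   [P → { P }]
{}{{{P}P}} => {}{{{{}}P}}   [P → { }]
{}{{{{}}P}} => {}{{{{}}{}}}   [P → { }]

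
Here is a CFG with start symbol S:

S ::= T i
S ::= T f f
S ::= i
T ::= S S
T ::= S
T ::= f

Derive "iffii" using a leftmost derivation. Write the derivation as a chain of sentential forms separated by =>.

S => Ti => SSi => TffSi => SffSi => iffSi => iffii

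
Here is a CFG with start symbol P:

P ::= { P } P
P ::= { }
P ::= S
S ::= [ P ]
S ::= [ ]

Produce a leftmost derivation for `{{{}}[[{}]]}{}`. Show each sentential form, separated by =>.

P => {P}P   [P ::= { P } P]
{P}P => {{P}P}P   [P ::= { P } P]
{{P}P}P => {{{}}P}P   [P ::= { }]
{{{}}P}P => {{{}}S}P   [P ::= S]
{{{}}S}P => {{{}}[P]}P   [S ::= [ P ]]
{{{}}[P]}P => {{{}}[S]}P   [P ::= S]
{{{}}[S]}P => {{{}}[[P]]}P   [S ::= [ P ]]
{{{}}[[P]]}P => {{{}}[[{}]]}P   [P ::= { }]
{{{}}[[{}]]}P => {{{}}[[{}]]}{}   [P ::= { }]

P => {P}P => {{P}P}P => {{{}}P}P => {{{}}S}P => {{{}}[P]}P => {{{}}[S]}P => {{{}}[[P]]}P => {{{}}[[{}]]}P => {{{}}[[{}]]}{}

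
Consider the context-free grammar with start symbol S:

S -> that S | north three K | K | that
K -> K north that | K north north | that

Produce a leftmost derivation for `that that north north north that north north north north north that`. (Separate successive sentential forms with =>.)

S => that S => that K => that K north that => that K north north north that => that K north north north north north that => that K north that north north north north north that => that K north north north that north north north north north that => that that north north north that north north north north north that

S => that S   [S -> that S]
that S => that K   [S -> K]
that K => that K north that   [K -> K north that]
that K north that => that K north north north that   [K -> K north north]
that K north north north that => that K north north north north north that   [K -> K north north]
that K north north north north north that => that K north that north north north north north that   [K -> K north that]
that K north that north north north north north that => that K north north north that north north north north north that   [K -> K north north]
that K north north north that north north north north north that => that that north north north that north north north north north that   [K -> that]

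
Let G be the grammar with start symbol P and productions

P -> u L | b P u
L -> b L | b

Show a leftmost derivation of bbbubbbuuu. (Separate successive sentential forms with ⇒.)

P ⇒ bPu   [P -> b P u]
bPu ⇒ bbPuu   [P -> b P u]
bbPuu ⇒ bbbPuuu   [P -> b P u]
bbbPuuu ⇒ bbbuLuuu   [P -> u L]
bbbuLuuu ⇒ bbbubLuuu   [L -> b L]
bbbubLuuu ⇒ bbbubbLuuu   [L -> b L]
bbbubbLuuu ⇒ bbbubbbuuu   [L -> b]

P ⇒ bPu ⇒ bbPuu ⇒ bbbPuuu ⇒ bbbuLuuu ⇒ bbbubLuuu ⇒ bbbubbLuuu ⇒ bbbubbbuuu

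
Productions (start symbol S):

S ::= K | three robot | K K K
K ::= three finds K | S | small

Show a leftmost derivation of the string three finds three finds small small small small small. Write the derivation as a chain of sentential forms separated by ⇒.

S ⇒ K K K ⇒ S K K ⇒ K K K K K ⇒ three finds K K K K K ⇒ three finds three finds K K K K K ⇒ three finds three finds small K K K K ⇒ three finds three finds small small K K K ⇒ three finds three finds small small small K K ⇒ three finds three finds small small small small K ⇒ three finds three finds small small small small small

S ⇒ K K K   [S ::= K K K]
K K K ⇒ S K K   [K ::= S]
S K K ⇒ K K K K K   [S ::= K K K]
K K K K K ⇒ three finds K K K K K   [K ::= three finds K]
three finds K K K K K ⇒ three finds three finds K K K K K   [K ::= three finds K]
three finds three finds K K K K K ⇒ three finds three finds small K K K K   [K ::= small]
three finds three finds small K K K K ⇒ three finds three finds small small K K K   [K ::= small]
three finds three finds small small K K K ⇒ three finds three finds small small small K K   [K ::= small]
three finds three finds small small small K K ⇒ three finds three finds small small small small K   [K ::= small]
three finds three finds small small small small K ⇒ three finds three finds small small small small small   [K ::= small]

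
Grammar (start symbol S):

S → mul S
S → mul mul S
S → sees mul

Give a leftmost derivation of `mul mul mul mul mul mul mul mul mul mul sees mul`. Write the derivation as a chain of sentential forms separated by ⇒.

S ⇒ mul mul S ⇒ mul mul mul mul S ⇒ mul mul mul mul mul mul S ⇒ mul mul mul mul mul mul mul mul S ⇒ mul mul mul mul mul mul mul mul mul mul S ⇒ mul mul mul mul mul mul mul mul mul mul sees mul

S ⇒ mul mul S   [S → mul mul S]
mul mul S ⇒ mul mul mul mul S   [S → mul mul S]
mul mul mul mul S ⇒ mul mul mul mul mul mul S   [S → mul mul S]
mul mul mul mul mul mul S ⇒ mul mul mul mul mul mul mul mul S   [S → mul mul S]
mul mul mul mul mul mul mul mul S ⇒ mul mul mul mul mul mul mul mul mul mul S   [S → mul mul S]
mul mul mul mul mul mul mul mul mul mul S ⇒ mul mul mul mul mul mul mul mul mul mul sees mul   [S → sees mul]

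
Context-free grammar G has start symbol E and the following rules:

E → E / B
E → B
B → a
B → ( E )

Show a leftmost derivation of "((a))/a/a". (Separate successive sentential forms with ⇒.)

E ⇒ E/B ⇒ E/B/B ⇒ B/B/B ⇒ (E)/B/B ⇒ (B)/B/B ⇒ ((E))/B/B ⇒ ((B))/B/B ⇒ ((a))/B/B ⇒ ((a))/a/B ⇒ ((a))/a/a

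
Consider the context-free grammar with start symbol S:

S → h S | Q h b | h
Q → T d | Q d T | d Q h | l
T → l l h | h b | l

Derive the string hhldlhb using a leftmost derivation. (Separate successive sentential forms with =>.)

S => hS   [S → h S]
hS => hhS   [S → h S]
hhS => hhQhb   [S → Q h b]
hhQhb => hhQdThb   [Q → Q d T]
hhQdThb => hhldThb   [Q → l]
hhldThb => hhldlhb   [T → l]

S => hS => hhS => hhQhb => hhQdThb => hhldThb => hhldlhb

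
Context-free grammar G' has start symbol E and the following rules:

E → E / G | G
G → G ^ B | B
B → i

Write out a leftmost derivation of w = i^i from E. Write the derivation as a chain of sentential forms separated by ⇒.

E ⇒ G ⇒ G^B ⇒ B^B ⇒ i^B ⇒ i^i

E ⇒ G   [E → G]
G ⇒ G^B   [G → G ^ B]
G^B ⇒ B^B   [G → B]
B^B ⇒ i^B   [B → i]
i^B ⇒ i^i   [B → i]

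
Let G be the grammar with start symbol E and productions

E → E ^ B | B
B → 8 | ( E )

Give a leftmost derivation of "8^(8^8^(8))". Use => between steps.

E=>E^B=>B^B=>8^B=>8^(E)=>8^(E^B)=>8^(E^B^B)=>8^(B^B^B)=>8^(8^B^B)=>8^(8^8^B)=>8^(8^8^(E))=>8^(8^8^(B))=>8^(8^8^(8))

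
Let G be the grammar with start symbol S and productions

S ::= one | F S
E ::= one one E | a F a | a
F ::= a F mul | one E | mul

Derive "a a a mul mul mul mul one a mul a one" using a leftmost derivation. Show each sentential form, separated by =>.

S => F S => a F mul S => a a F mul mul S => a a a F mul mul mul S => a a a mul mul mul mul S => a a a mul mul mul mul F S => a a a mul mul mul mul one E S => a a a mul mul mul mul one a F a S => a a a mul mul mul mul one a mul a S => a a a mul mul mul mul one a mul a one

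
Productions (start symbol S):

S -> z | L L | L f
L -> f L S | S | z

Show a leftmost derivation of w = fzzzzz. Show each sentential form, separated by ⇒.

S ⇒ LL ⇒ SL ⇒ LLL ⇒ SLL ⇒ LLLL ⇒ fLSLLL ⇒ fSSLLL ⇒ fzSLLL ⇒ fzzLLL ⇒ fzzzLL ⇒ fzzzzL ⇒ fzzzzz

S ⇒ LL   [S -> L L]
LL ⇒ SL   [L -> S]
SL ⇒ LLL   [S -> L L]
LLL ⇒ SLL   [L -> S]
SLL ⇒ LLLL   [S -> L L]
LLLL ⇒ fLSLLL   [L -> f L S]
fLSLLL ⇒ fSSLLL   [L -> S]
fSSLLL ⇒ fzSLLL   [S -> z]
fzSLLL ⇒ fzzLLL   [S -> z]
fzzLLL ⇒ fzzzLL   [L -> z]
fzzzLL ⇒ fzzzzL   [L -> z]
fzzzzL ⇒ fzzzzz   [L -> z]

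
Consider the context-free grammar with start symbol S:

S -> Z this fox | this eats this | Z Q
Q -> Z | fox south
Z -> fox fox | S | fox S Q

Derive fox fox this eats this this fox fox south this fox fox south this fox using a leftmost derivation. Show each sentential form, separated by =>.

S => Z this fox   [S -> Z this fox]
Z this fox => fox S Q this fox   [Z -> fox S Q]
fox S Q this fox => fox Z this fox Q this fox   [S -> Z this fox]
fox Z this fox Q this fox => fox fox S Q this fox Q this fox   [Z -> fox S Q]
fox fox S Q this fox Q this fox => fox fox Z this fox Q this fox Q this fox   [S -> Z this fox]
fox fox Z this fox Q this fox Q this fox => fox fox S this fox Q this fox Q this fox   [Z -> S]
fox fox S this fox Q this fox Q this fox => fox fox this eats this this fox Q this fox Q this fox   [S -> this eats this]
fox fox this eats this this fox Q this fox Q this fox => fox fox this eats this this fox fox south this fox Q this fox   [Q -> fox south]
fox fox this eats this this fox fox south this fox Q this fox => fox fox this eats this this fox fox south this fox fox south this fox   [Q -> fox south]

S => Z this fox => fox S Q this fox => fox Z this fox Q this fox => fox fox S Q this fox Q this fox => fox fox Z this fox Q this fox Q this fox => fox fox S this fox Q this fox Q this fox => fox fox this eats this this fox Q this fox Q this fox => fox fox this eats this this fox fox south this fox Q this fox => fox fox this eats this this fox fox south this fox fox south this fox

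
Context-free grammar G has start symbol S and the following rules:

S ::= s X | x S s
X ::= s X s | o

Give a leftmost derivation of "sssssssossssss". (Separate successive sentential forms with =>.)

S => sX => ssXs => sssXss => ssssXsss => sssssXssss => ssssssXsssss => sssssssXssssss => sssssssossssss

S => sX   [S ::= s X]
sX => ssXs   [X ::= s X s]
ssXs => sssXss   [X ::= s X s]
sssXss => ssssXsss   [X ::= s X s]
ssssXsss => sssssXssss   [X ::= s X s]
sssssXssss => ssssssXsssss   [X ::= s X s]
ssssssXsssss => sssssssXssssss   [X ::= s X s]
sssssssXssssss => sssssssossssss   [X ::= o]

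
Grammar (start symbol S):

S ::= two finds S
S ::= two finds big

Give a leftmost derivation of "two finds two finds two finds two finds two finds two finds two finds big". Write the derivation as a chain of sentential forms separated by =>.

S => two finds S => two finds two finds S => two finds two finds two finds S => two finds two finds two finds two finds S => two finds two finds two finds two finds two finds S => two finds two finds two finds two finds two finds two finds S => two finds two finds two finds two finds two finds two finds two finds big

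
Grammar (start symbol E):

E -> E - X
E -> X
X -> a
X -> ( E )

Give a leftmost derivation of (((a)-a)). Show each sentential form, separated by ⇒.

E⇒X⇒(E)⇒(X)⇒((E))⇒((E-X))⇒((X-X))⇒(((E)-X))⇒(((X)-X))⇒(((a)-X))⇒(((a)-a))

E ⇒ X   [E -> X]
X ⇒ (E)   [X -> ( E )]
(E) ⇒ (X)   [E -> X]
(X) ⇒ ((E))   [X -> ( E )]
((E)) ⇒ ((E-X))   [E -> E - X]
((E-X)) ⇒ ((X-X))   [E -> X]
((X-X)) ⇒ (((E)-X))   [X -> ( E )]
(((E)-X)) ⇒ (((X)-X))   [E -> X]
(((X)-X)) ⇒ (((a)-X))   [X -> a]
(((a)-X)) ⇒ (((a)-a))   [X -> a]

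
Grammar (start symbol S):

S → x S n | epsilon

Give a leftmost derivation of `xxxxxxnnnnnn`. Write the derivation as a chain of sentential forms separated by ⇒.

S ⇒ xSn   [S → x S n]
xSn ⇒ xxSnn   [S → x S n]
xxSnn ⇒ xxxSnnn   [S → x S n]
xxxSnnn ⇒ xxxxSnnnn   [S → x S n]
xxxxSnnnn ⇒ xxxxxSnnnnn   [S → x S n]
xxxxxSnnnnn ⇒ xxxxxxSnnnnnn   [S → x S n]
xxxxxxSnnnnnn ⇒ xxxxxxnnnnnn   [S → epsilon]

S ⇒ xSn ⇒ xxSnn ⇒ xxxSnnn ⇒ xxxxSnnnn ⇒ xxxxxSnnnnn ⇒ xxxxxxSnnnnnn ⇒ xxxxxxnnnnnn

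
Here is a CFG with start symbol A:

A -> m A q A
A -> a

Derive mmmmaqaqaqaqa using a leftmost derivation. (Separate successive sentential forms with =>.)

A => mAqA   [A -> m A q A]
mAqA => mmAqAqA   [A -> m A q A]
mmAqAqA => mmmAqAqAqA   [A -> m A q A]
mmmAqAqAqA => mmmmAqAqAqAqA   [A -> m A q A]
mmmmAqAqAqAqA => mmmmaqAqAqAqA   [A -> a]
mmmmaqAqAqAqA => mmmmaqaqAqAqA   [A -> a]
mmmmaqaqAqAqA => mmmmaqaqaqAqA   [A -> a]
mmmmaqaqaqAqA => mmmmaqaqaqaqA   [A -> a]
mmmmaqaqaqaqA => mmmmaqaqaqaqa   [A -> a]

A => mAqA => mmAqAqA => mmmAqAqAqA => mmmmAqAqAqAqA => mmmmaqAqAqAqA => mmmmaqaqAqAqA => mmmmaqaqaqAqA => mmmmaqaqaqaqA => mmmmaqaqaqaqa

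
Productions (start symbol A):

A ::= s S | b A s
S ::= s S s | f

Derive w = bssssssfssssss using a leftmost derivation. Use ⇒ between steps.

A ⇒ bAs ⇒ bsSs ⇒ bssSss ⇒ bsssSsss ⇒ bssssSssss ⇒ bsssssSsssss ⇒ bssssssSssssss ⇒ bssssssfssssss

A ⇒ bAs   [A ::= b A s]
bAs ⇒ bsSs   [A ::= s S]
bsSs ⇒ bssSss   [S ::= s S s]
bssSss ⇒ bsssSsss   [S ::= s S s]
bsssSsss ⇒ bssssSssss   [S ::= s S s]
bssssSssss ⇒ bsssssSsssss   [S ::= s S s]
bsssssSsssss ⇒ bssssssSssssss   [S ::= s S s]
bssssssSssssss ⇒ bssssssfssssss   [S ::= f]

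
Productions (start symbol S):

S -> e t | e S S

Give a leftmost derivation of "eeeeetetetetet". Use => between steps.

S => eSS => eeSSS => eeeSSSS => eeeeSSSSS => eeeeetSSSS => eeeeetetSSS => eeeeetetetSS => eeeeetetetetS => eeeeetetetetet

S => eSS   [S -> e S S]
eSS => eeSSS   [S -> e S S]
eeSSS => eeeSSSS   [S -> e S S]
eeeSSSS => eeeeSSSSS   [S -> e S S]
eeeeSSSSS => eeeeetSSSS   [S -> e t]
eeeeetSSSS => eeeeetetSSS   [S -> e t]
eeeeetetSSS => eeeeetetetSS   [S -> e t]
eeeeetetetSS => eeeeetetetetS   [S -> e t]
eeeeetetetetS => eeeeetetetetet   [S -> e t]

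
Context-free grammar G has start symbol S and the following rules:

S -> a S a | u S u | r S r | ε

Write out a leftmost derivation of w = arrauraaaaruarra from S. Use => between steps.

S=>aSa=>arSra=>arrSrra=>arraSarra=>arrauSuarra=>arraurSruarra=>arrauraSaruarra=>arrauraaSaaruarra=>arrauraaaaruarra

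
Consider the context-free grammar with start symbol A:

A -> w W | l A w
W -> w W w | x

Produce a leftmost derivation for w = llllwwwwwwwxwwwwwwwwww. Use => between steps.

A => lAw   [A -> l A w]
lAw => llAww   [A -> l A w]
llAww => lllAwww   [A -> l A w]
lllAwww => llllAwwww   [A -> l A w]
llllAwwww => llllwWwwww   [A -> w W]
llllwWwwww => llllwwWwwwww   [W -> w W w]
llllwwWwwwww => llllwwwWwwwwww   [W -> w W w]
llllwwwWwwwwww => llllwwwwWwwwwwww   [W -> w W w]
llllwwwwWwwwwwww => llllwwwwwWwwwwwwww   [W -> w W w]
llllwwwwwWwwwwwwww => llllwwwwwwWwwwwwwwww   [W -> w W w]
llllwwwwwwWwwwwwwwww => llllwwwwwwwWwwwwwwwwww   [W -> w W w]
llllwwwwwwwWwwwwwwwwww => llllwwwwwwwxwwwwwwwwww   [W -> x]

A => lAw => llAww => lllAwww => llllAwwww => llllwWwwww => llllwwWwwwww => llllwwwWwwwwww => llllwwwwWwwwwwww => llllwwwwwWwwwwwwww => llllwwwwwwWwwwwwwwww => llllwwwwwwwWwwwwwwwwww => llllwwwwwwwxwwwwwwwwww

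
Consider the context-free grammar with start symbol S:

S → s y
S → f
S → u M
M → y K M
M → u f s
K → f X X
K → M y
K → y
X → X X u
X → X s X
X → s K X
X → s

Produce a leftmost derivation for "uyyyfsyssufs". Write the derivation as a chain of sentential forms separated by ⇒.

S ⇒ uM   [S → u M]
uM ⇒ uyKM   [M → y K M]
uyKM ⇒ uyyM   [K → y]
uyyM ⇒ uyyyKM   [M → y K M]
uyyyKM ⇒ uyyyfXXM   [K → f X X]
uyyyfXXM ⇒ uyyyfsKXXM   [X → s K X]
uyyyfsKXXM ⇒ uyyyfsyXXM   [K → y]
uyyyfsyXXM ⇒ uyyyfsysXM   [X → s]
uyyyfsysXM ⇒ uyyyfsyssM   [X → s]
uyyyfsyssM ⇒ uyyyfsyssufs   [M → u f s]

S ⇒ uM ⇒ uyKM ⇒ uyyM ⇒ uyyyKM ⇒ uyyyfXXM ⇒ uyyyfsKXXM ⇒ uyyyfsyXXM ⇒ uyyyfsysXM ⇒ uyyyfsyssM ⇒ uyyyfsyssufs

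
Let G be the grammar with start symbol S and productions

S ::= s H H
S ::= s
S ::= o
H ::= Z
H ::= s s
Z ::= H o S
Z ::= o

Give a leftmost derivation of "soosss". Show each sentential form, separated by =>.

S=>sHH=>sZH=>sHoSH=>sZoSH=>sooSH=>soosH=>soosss

S => sHH   [S ::= s H H]
sHH => sZH   [H ::= Z]
sZH => sHoSH   [Z ::= H o S]
sHoSH => sZoSH   [H ::= Z]
sZoSH => sooSH   [Z ::= o]
sooSH => soosH   [S ::= s]
soosH => soosss   [H ::= s s]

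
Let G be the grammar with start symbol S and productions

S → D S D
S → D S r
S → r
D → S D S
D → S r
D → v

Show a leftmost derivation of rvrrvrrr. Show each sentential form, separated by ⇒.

S⇒DSr⇒SrSr⇒DSDrSr⇒SDSSDrSr⇒rDSSDrSr⇒rvSSDrSr⇒rvrSDrSr⇒rvrrDrSr⇒rvrrvrSr⇒rvrrvrrr

S ⇒ DSr   [S → D S r]
DSr ⇒ SrSr   [D → S r]
SrSr ⇒ DSDrSr   [S → D S D]
DSDrSr ⇒ SDSSDrSr   [D → S D S]
SDSSDrSr ⇒ rDSSDrSr   [S → r]
rDSSDrSr ⇒ rvSSDrSr   [D → v]
rvSSDrSr ⇒ rvrSDrSr   [S → r]
rvrSDrSr ⇒ rvrrDrSr   [S → r]
rvrrDrSr ⇒ rvrrvrSr   [D → v]
rvrrvrSr ⇒ rvrrvrrr   [S → r]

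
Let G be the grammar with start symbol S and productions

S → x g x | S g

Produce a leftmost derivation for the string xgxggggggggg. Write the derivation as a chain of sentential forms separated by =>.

S => Sg => Sgg => Sggg => Sgggg => Sggggg => Sgggggg => Sggggggg => Sgggggggg => Sggggggggg => xgxggggggggg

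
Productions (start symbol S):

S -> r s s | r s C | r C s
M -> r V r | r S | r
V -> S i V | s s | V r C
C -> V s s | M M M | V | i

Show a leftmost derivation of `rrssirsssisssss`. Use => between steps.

S => rCs   [S -> r C s]
rCs => rVsss   [C -> V s s]
rVsss => rSiVsss   [V -> S i V]
rSiVsss => rrssiVsss   [S -> r s s]
rrssiVsss => rrssiSiVsss   [V -> S i V]
rrssiSiVsss => rrssirsCiVsss   [S -> r s C]
rrssirsCiVsss => rrssirsViVsss   [C -> V]
rrssirsViVsss => rrssirsssiVsss   [V -> s s]
rrssirsssiVsss => rrssirsssisssss   [V -> s s]

S => rCs => rVsss => rSiVsss => rrssiVsss => rrssiSiVsss => rrssirsCiVsss => rrssirsViVsss => rrssirsssiVsss => rrssirsssisssss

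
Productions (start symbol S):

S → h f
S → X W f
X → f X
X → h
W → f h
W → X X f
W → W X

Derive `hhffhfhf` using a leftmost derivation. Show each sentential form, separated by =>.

S => XWf   [S → X W f]
XWf => hWf   [X → h]
hWf => hWXf   [W → W X]
hWXf => hXXfXf   [W → X X f]
hXXfXf => hhXfXf   [X → h]
hhXfXf => hhfXfXf   [X → f X]
hhfXfXf => hhffXfXf   [X → f X]
hhffXfXf => hhffhfXf   [X → h]
hhffhfXf => hhffhfhf   [X → h]

S => XWf => hWf => hWXf => hXXfXf => hhXfXf => hhfXfXf => hhffXfXf => hhffhfXf => hhffhfhf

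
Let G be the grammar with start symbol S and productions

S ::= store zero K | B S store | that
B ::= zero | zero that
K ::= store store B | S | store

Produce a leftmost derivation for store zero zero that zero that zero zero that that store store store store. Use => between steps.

S => store zero K => store zero S => store zero B S store => store zero zero that S store => store zero zero that B S store store => store zero zero that zero that S store store => store zero zero that zero that B S store store store => store zero zero that zero that zero S store store store => store zero zero that zero that zero B S store store store store => store zero zero that zero that zero zero that S store store store store => store zero zero that zero that zero zero that that store store store store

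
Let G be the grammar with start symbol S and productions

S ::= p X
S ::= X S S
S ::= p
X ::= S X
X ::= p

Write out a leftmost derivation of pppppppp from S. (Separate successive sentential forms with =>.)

S=>XSS=>SXSS=>XSSXSS=>SXSSXSS=>pXXSSXSS=>ppXSSXSS=>pppSSXSS=>ppppSXSS=>pppppXSS=>ppppppSS=>pppppppS=>pppppppp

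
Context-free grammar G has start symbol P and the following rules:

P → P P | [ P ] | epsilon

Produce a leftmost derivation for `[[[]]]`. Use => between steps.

P=>PP=>[P]P=>[PP]P=>[PPP]P=>[[P]PP]P=>[[[P]]PP]P=>[[[]]PP]P=>[[[]]P]P=>[[[]]]P=>[[[]]]

P => PP   [P → P P]
PP => [P]P   [P → [ P ]]
[P]P => [PP]P   [P → P P]
[PP]P => [PPP]P   [P → P P]
[PPP]P => [[P]PP]P   [P → [ P ]]
[[P]PP]P => [[[P]]PP]P   [P → [ P ]]
[[[P]]PP]P => [[[]]PP]P   [P → epsilon]
[[[]]PP]P => [[[]]P]P   [P → epsilon]
[[[]]P]P => [[[]]]P   [P → epsilon]
[[[]]]P => [[[]]]   [P → epsilon]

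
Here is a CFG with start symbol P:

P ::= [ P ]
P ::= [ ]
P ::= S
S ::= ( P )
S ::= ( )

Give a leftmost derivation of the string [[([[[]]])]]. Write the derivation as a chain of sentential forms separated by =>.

P => [P] => [[P]] => [[S]] => [[(P)]] => [[([P])]] => [[([[P]])]] => [[([[[]]])]]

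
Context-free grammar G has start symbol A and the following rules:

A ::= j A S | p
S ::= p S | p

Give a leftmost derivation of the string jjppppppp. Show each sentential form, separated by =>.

A => jAS => jjASS => jjpSS => jjppSS => jjpppSS => jjppppSS => jjpppppSS => jjppppppS => jjppppppp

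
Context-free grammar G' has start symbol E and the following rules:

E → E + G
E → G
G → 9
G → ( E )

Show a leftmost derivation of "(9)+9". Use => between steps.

E => E+G => G+G => (E)+G => (G)+G => (9)+G => (9)+9

E => E+G   [E → E + G]
E+G => G+G   [E → G]
G+G => (E)+G   [G → ( E )]
(E)+G => (G)+G   [E → G]
(G)+G => (9)+G   [G → 9]
(9)+G => (9)+9   [G → 9]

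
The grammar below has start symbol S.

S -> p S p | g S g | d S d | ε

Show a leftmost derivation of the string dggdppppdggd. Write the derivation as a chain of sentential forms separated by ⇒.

S ⇒ dSd   [S -> d S d]
dSd ⇒ dgSgd   [S -> g S g]
dgSgd ⇒ dggSggd   [S -> g S g]
dggSggd ⇒ dggdSdggd   [S -> d S d]
dggdSdggd ⇒ dggdpSpdggd   [S -> p S p]
dggdpSpdggd ⇒ dggdppSppdggd   [S -> p S p]
dggdppSppdggd ⇒ dggdppppdggd   [S -> ε]

S ⇒ dSd ⇒ dgSgd ⇒ dggSggd ⇒ dggdSdggd ⇒ dggdpSpdggd ⇒ dggdppSppdggd ⇒ dggdppppdggd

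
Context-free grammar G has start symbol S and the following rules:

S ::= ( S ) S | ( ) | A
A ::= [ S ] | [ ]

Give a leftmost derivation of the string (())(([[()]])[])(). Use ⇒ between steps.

S⇒(S)S⇒(())S⇒(())(S)S⇒(())((S)S)S⇒(())((A)S)S⇒(())(([S])S)S⇒(())(([A])S)S⇒(())(([[S]])S)S⇒(())(([[()]])S)S⇒(())(([[()]])A)S⇒(())(([[()]])[])S⇒(())(([[()]])[])()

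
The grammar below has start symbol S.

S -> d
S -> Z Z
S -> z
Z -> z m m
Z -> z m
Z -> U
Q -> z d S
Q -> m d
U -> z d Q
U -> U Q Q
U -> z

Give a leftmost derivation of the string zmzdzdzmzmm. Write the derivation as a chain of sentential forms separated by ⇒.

S ⇒ ZZ   [S -> Z Z]
ZZ ⇒ zmZ   [Z -> z m]
zmZ ⇒ zmU   [Z -> U]
zmU ⇒ zmzdQ   [U -> z d Q]
zmzdQ ⇒ zmzdzdS   [Q -> z d S]
zmzdzdS ⇒ zmzdzdZZ   [S -> Z Z]
zmzdzdZZ ⇒ zmzdzdzmZ   [Z -> z m]
zmzdzdzmZ ⇒ zmzdzdzmzmm   [Z -> z m m]

S⇒ZZ⇒zmZ⇒zmU⇒zmzdQ⇒zmzdzdS⇒zmzdzdZZ⇒zmzdzdzmZ⇒zmzdzdzmzmm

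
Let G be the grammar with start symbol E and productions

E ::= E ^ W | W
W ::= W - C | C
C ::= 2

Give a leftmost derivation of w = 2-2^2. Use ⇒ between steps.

E ⇒ E^W   [E ::= E ^ W]
E^W ⇒ W^W   [E ::= W]
W^W ⇒ W-C^W   [W ::= W - C]
W-C^W ⇒ C-C^W   [W ::= C]
C-C^W ⇒ 2-C^W   [C ::= 2]
2-C^W ⇒ 2-2^W   [C ::= 2]
2-2^W ⇒ 2-2^C   [W ::= C]
2-2^C ⇒ 2-2^2   [C ::= 2]

E⇒E^W⇒W^W⇒W-C^W⇒C-C^W⇒2-C^W⇒2-2^W⇒2-2^C⇒2-2^2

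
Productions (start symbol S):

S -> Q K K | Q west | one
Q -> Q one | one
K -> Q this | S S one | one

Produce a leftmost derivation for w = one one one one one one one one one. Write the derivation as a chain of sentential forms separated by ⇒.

S ⇒ Q K K   [S -> Q K K]
Q K K ⇒ Q one K K   [Q -> Q one]
Q one K K ⇒ Q one one K K   [Q -> Q one]
Q one one K K ⇒ Q one one one K K   [Q -> Q one]
Q one one one K K ⇒ Q one one one one K K   [Q -> Q one]
Q one one one one K K ⇒ Q one one one one one K K   [Q -> Q one]
Q one one one one one K K ⇒ Q one one one one one one K K   [Q -> Q one]
Q one one one one one one K K ⇒ one one one one one one one K K   [Q -> one]
one one one one one one one K K ⇒ one one one one one one one one K   [K -> one]
one one one one one one one one K ⇒ one one one one one one one one one   [K -> one]

S ⇒ Q K K ⇒ Q one K K ⇒ Q one one K K ⇒ Q one one one K K ⇒ Q one one one one K K ⇒ Q one one one one one K K ⇒ Q one one one one one one K K ⇒ one one one one one one one K K ⇒ one one one one one one one one K ⇒ one one one one one one one one one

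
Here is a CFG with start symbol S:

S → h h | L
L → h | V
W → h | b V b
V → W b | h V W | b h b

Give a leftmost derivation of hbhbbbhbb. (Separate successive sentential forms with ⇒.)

S ⇒ L   [S → L]
L ⇒ V   [L → V]
V ⇒ hVW   [V → h V W]
hVW ⇒ hbhbW   [V → b h b]
hbhbW ⇒ hbhbbVb   [W → b V b]
hbhbbVb ⇒ hbhbbbhbb   [V → b h b]

S ⇒ L ⇒ V ⇒ hVW ⇒ hbhbW ⇒ hbhbbVb ⇒ hbhbbbhbb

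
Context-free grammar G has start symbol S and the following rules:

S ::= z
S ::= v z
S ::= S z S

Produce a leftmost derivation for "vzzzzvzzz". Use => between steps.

S => SzS => SzSzS => SzSzSzS => vzzSzSzS => vzzzzSzS => vzzzzvzzS => vzzzzvzzz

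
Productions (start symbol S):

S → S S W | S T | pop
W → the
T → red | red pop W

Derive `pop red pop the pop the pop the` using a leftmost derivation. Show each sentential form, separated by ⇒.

S ⇒ S S W   [S → S S W]
S S W ⇒ S S W S W   [S → S S W]
S S W S W ⇒ S S W S W S W   [S → S S W]
S S W S W S W ⇒ S T S W S W S W   [S → S T]
S T S W S W S W ⇒ pop T S W S W S W   [S → pop]
pop T S W S W S W ⇒ pop red S W S W S W   [T → red]
pop red S W S W S W ⇒ pop red pop W S W S W   [S → pop]
pop red pop W S W S W ⇒ pop red pop the S W S W   [W → the]
pop red pop the S W S W ⇒ pop red pop the pop W S W   [S → pop]
pop red pop the pop W S W ⇒ pop red pop the pop the S W   [W → the]
pop red pop the pop the S W ⇒ pop red pop the pop the pop W   [S → pop]
pop red pop the pop the pop W ⇒ pop red pop the pop the pop the   [W → the]

S ⇒ S S W ⇒ S S W S W ⇒ S S W S W S W ⇒ S T S W S W S W ⇒ pop T S W S W S W ⇒ pop red S W S W S W ⇒ pop red pop W S W S W ⇒ pop red pop the S W S W ⇒ pop red pop the pop W S W ⇒ pop red pop the pop the S W ⇒ pop red pop the pop the pop W ⇒ pop red pop the pop the pop the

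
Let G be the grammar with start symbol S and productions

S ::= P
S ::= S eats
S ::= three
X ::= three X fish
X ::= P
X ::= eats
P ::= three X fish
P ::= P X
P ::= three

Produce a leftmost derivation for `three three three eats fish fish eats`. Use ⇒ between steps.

S ⇒ P ⇒ P X ⇒ three X fish X ⇒ three three X fish fish X ⇒ three three P fish fish X ⇒ three three P X fish fish X ⇒ three three three X fish fish X ⇒ three three three eats fish fish X ⇒ three three three eats fish fish eats

S ⇒ P   [S ::= P]
P ⇒ P X   [P ::= P X]
P X ⇒ three X fish X   [P ::= three X fish]
three X fish X ⇒ three three X fish fish X   [X ::= three X fish]
three three X fish fish X ⇒ three three P fish fish X   [X ::= P]
three three P fish fish X ⇒ three three P X fish fish X   [P ::= P X]
three three P X fish fish X ⇒ three three three X fish fish X   [P ::= three]
three three three X fish fish X ⇒ three three three eats fish fish X   [X ::= eats]
three three three eats fish fish X ⇒ three three three eats fish fish eats   [X ::= eats]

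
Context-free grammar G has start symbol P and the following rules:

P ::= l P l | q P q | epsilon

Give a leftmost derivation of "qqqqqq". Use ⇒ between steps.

P⇒qPq⇒qqPqq⇒qqqPqqq⇒qqqqqq

P ⇒ qPq   [P ::= q P q]
qPq ⇒ qqPqq   [P ::= q P q]
qqPqq ⇒ qqqPqqq   [P ::= q P q]
qqqPqqq ⇒ qqqqqq   [P ::= epsilon]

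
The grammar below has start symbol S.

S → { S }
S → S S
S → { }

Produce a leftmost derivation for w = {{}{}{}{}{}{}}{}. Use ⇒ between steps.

S⇒SS⇒{S}S⇒{SS}S⇒{SSS}S⇒{SSSS}S⇒{SSSSS}S⇒{{}SSSS}S⇒{{}{}SSS}S⇒{{}{}SSSS}S⇒{{}{}{}SSS}S⇒{{}{}{}{}SS}S⇒{{}{}{}{}{}S}S⇒{{}{}{}{}{}{}}S⇒{{}{}{}{}{}{}}{}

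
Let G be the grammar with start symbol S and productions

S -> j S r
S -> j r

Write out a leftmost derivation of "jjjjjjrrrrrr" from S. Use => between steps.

S => jSr   [S -> j S r]
jSr => jjSrr   [S -> j S r]
jjSrr => jjjSrrr   [S -> j S r]
jjjSrrr => jjjjSrrrr   [S -> j S r]
jjjjSrrrr => jjjjjSrrrrr   [S -> j S r]
jjjjjSrrrrr => jjjjjjrrrrrr   [S -> j r]

S => jSr => jjSrr => jjjSrrr => jjjjSrrrr => jjjjjSrrrrr => jjjjjjrrrrrr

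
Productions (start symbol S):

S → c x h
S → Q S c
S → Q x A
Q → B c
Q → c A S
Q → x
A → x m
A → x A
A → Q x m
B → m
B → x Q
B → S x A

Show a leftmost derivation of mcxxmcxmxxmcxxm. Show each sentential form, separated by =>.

S => QxA   [S → Q x A]
QxA => BcxA   [Q → B c]
BcxA => SxAcxA   [B → S x A]
SxAcxA => QxAxAcxA   [S → Q x A]
QxAxAcxA => BcxAxAcxA   [Q → B c]
BcxAxAcxA => mcxAxAcxA   [B → m]
mcxAxAcxA => mcxxAxAcxA   [A → x A]
mcxxAxAcxA => mcxxQxmxAcxA   [A → Q x m]
mcxxQxmxAcxA => mcxxBcxmxAcxA   [Q → B c]
mcxxBcxmxAcxA => mcxxmcxmxAcxA   [B → m]
mcxxmcxmxAcxA => mcxxmcxmxxmcxA   [A → x m]
mcxxmcxmxxmcxA => mcxxmcxmxxmcxxm   [A → x m]

S => QxA => BcxA => SxAcxA => QxAxAcxA => BcxAxAcxA => mcxAxAcxA => mcxxAxAcxA => mcxxQxmxAcxA => mcxxBcxmxAcxA => mcxxmcxmxAcxA => mcxxmcxmxxmcxA => mcxxmcxmxxmcxxm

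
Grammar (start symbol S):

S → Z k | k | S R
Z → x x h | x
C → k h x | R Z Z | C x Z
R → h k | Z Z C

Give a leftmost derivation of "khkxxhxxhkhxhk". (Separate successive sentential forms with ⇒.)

S ⇒ SR   [S → S R]
SR ⇒ SRR   [S → S R]
SRR ⇒ SRRR   [S → S R]
SRRR ⇒ kRRR   [S → k]
kRRR ⇒ khkRR   [R → h k]
khkRR ⇒ khkZZCR   [R → Z Z C]
khkZZCR ⇒ khkxxhZCR   [Z → x x h]
khkxxhZCR ⇒ khkxxhxxhCR   [Z → x x h]
khkxxhxxhCR ⇒ khkxxhxxhkhxR   [C → k h x]
khkxxhxxhkhxR ⇒ khkxxhxxhkhxhk   [R → h k]

S ⇒ SR ⇒ SRR ⇒ SRRR ⇒ kRRR ⇒ khkRR ⇒ khkZZCR ⇒ khkxxhZCR ⇒ khkxxhxxhCR ⇒ khkxxhxxhkhxR ⇒ khkxxhxxhkhxhk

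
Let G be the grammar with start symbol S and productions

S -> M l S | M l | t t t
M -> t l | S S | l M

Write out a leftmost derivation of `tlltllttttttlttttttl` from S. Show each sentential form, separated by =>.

S=>Ml=>SSl=>MlSSl=>tllSSl=>tllMlSSl=>tllSSlSSl=>tllMlSSlSSl=>tlltllSSlSSl=>tlltlltttSlSSl=>tlltllttttttlSSl=>tlltllttttttltttSl=>tlltllttttttlttttttl

S => Ml   [S -> M l]
Ml => SSl   [M -> S S]
SSl => MlSSl   [S -> M l S]
MlSSl => tllSSl   [M -> t l]
tllSSl => tllMlSSl   [S -> M l S]
tllMlSSl => tllSSlSSl   [M -> S S]
tllSSlSSl => tllMlSSlSSl   [S -> M l S]
tllMlSSlSSl => tlltllSSlSSl   [M -> t l]
tlltllSSlSSl => tlltlltttSlSSl   [S -> t t t]
tlltlltttSlSSl => tlltllttttttlSSl   [S -> t t t]
tlltllttttttlSSl => tlltllttttttltttSl   [S -> t t t]
tlltllttttttltttSl => tlltllttttttlttttttl   [S -> t t t]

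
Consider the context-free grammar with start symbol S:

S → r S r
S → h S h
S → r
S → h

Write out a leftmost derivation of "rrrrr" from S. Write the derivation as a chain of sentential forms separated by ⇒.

S ⇒ rSr   [S → r S r]
rSr ⇒ rrSrr   [S → r S r]
rrSrr ⇒ rrrrr   [S → r]

S ⇒ rSr ⇒ rrSrr ⇒ rrrrr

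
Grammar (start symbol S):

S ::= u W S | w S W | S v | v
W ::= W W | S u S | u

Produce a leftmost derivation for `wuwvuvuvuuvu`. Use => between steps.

S => wSW => wuWSW => wuWWSW => wuWWWSW => wuSuSWWSW => wuSvuSWWSW => wuwSWvuSWWSW => wuwvWvuSWWSW => wuwvuvuSWWSW => wuwvuvuvWWSW => wuwvuvuvuWSW => wuwvuvuvuuSW => wuwvuvuvuuvW => wuwvuvuvuuvu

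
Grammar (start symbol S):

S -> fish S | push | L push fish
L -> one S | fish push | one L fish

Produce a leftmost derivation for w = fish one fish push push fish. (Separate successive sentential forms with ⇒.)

S ⇒ fish S ⇒ fish L push fish ⇒ fish one S push fish ⇒ fish one fish S push fish ⇒ fish one fish push push fish

S ⇒ fish S   [S -> fish S]
fish S ⇒ fish L push fish   [S -> L push fish]
fish L push fish ⇒ fish one S push fish   [L -> one S]
fish one S push fish ⇒ fish one fish S push fish   [S -> fish S]
fish one fish S push fish ⇒ fish one fish push push fish   [S -> push]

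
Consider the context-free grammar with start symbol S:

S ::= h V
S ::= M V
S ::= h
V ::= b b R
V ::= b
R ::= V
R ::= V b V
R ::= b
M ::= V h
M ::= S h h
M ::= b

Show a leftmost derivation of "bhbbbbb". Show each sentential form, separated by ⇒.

S ⇒ MV   [S ::= M V]
MV ⇒ VhV   [M ::= V h]
VhV ⇒ bhV   [V ::= b]
bhV ⇒ bhbbR   [V ::= b b R]
bhbbR ⇒ bhbbVbV   [R ::= V b V]
bhbbVbV ⇒ bhbbbbV   [V ::= b]
bhbbbbV ⇒ bhbbbbb   [V ::= b]

S⇒MV⇒VhV⇒bhV⇒bhbbR⇒bhbbVbV⇒bhbbbbV⇒bhbbbbb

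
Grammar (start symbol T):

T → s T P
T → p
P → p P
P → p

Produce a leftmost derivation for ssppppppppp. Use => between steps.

T => sTP   [T → s T P]
sTP => ssTPP   [T → s T P]
ssTPP => sspPP   [T → p]
sspPP => ssppPP   [P → p P]
ssppPP => sspppPP   [P → p P]
sspppPP => ssppppPP   [P → p P]
ssppppPP => sspppppPP   [P → p P]
sspppppPP => ssppppppPP   [P → p P]
ssppppppPP => sspppppppP   [P → p]
sspppppppP => ssppppppppP   [P → p P]
ssppppppppP => ssppppppppp   [P → p]

T=>sTP=>ssTPP=>sspPP=>ssppPP=>sspppPP=>ssppppPP=>sspppppPP=>ssppppppPP=>sspppppppP=>ssppppppppP=>ssppppppppp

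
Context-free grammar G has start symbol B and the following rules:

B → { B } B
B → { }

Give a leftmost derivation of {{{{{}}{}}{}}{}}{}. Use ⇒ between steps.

B⇒{B}B⇒{{B}B}B⇒{{{B}B}B}B⇒{{{{B}B}B}B}B⇒{{{{{}}B}B}B}B⇒{{{{{}}{}}B}B}B⇒{{{{{}}{}}{}}B}B⇒{{{{{}}{}}{}}{}}B⇒{{{{{}}{}}{}}{}}{}

B ⇒ {B}B   [B → { B } B]
{B}B ⇒ {{B}B}B   [B → { B } B]
{{B}B}B ⇒ {{{B}B}B}B   [B → { B } B]
{{{B}B}B}B ⇒ {{{{B}B}B}B}B   [B → { B } B]
{{{{B}B}B}B}B ⇒ {{{{{}}B}B}B}B   [B → { }]
{{{{{}}B}B}B}B ⇒ {{{{{}}{}}B}B}B   [B → { }]
{{{{{}}{}}B}B}B ⇒ {{{{{}}{}}{}}B}B   [B → { }]
{{{{{}}{}}{}}B}B ⇒ {{{{{}}{}}{}}{}}B   [B → { }]
{{{{{}}{}}{}}{}}B ⇒ {{{{{}}{}}{}}{}}{}   [B → { }]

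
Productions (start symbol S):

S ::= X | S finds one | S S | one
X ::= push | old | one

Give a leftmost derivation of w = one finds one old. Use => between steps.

S => S S => S finds one S => one finds one S => one finds one X => one finds one old

S => S S   [S ::= S S]
S S => S finds one S   [S ::= S finds one]
S finds one S => one finds one S   [S ::= one]
one finds one S => one finds one X   [S ::= X]
one finds one X => one finds one old   [X ::= old]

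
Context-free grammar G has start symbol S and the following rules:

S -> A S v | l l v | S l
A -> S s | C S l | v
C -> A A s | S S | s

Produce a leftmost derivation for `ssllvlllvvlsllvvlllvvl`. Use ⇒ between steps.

S ⇒ Sl   [S -> S l]
Sl ⇒ ASvl   [S -> A S v]
ASvl ⇒ CSlSvl   [A -> C S l]
CSlSvl ⇒ sSlSvl   [C -> s]
sSlSvl ⇒ sASvlSvl   [S -> A S v]
sASvlSvl ⇒ sSsSvlSvl   [A -> S s]
sSsSvlSvl ⇒ sSlsSvlSvl   [S -> S l]
sSlsSvlSvl ⇒ sASvlsSvlSvl   [S -> A S v]
sASvlsSvlSvl ⇒ sCSlSvlsSvlSvl   [A -> C S l]
sCSlSvlsSvlSvl ⇒ ssSlSvlsSvlSvl   [C -> s]
ssSlSvlsSvlSvl ⇒ ssllvlSvlsSvlSvl   [S -> l l v]
ssllvlSvlsSvlSvl ⇒ ssllvlllvvlsSvlSvl   [S -> l l v]
ssllvlllvvlsSvlSvl ⇒ ssllvlllvvlsllvvlSvl   [S -> l l v]
ssllvlllvvlsllvvlSvl ⇒ ssllvlllvvlsllvvlllvvl   [S -> l l v]

S ⇒ Sl ⇒ ASvl ⇒ CSlSvl ⇒ sSlSvl ⇒ sASvlSvl ⇒ sSsSvlSvl ⇒ sSlsSvlSvl ⇒ sASvlsSvlSvl ⇒ sCSlSvlsSvlSvl ⇒ ssSlSvlsSvlSvl ⇒ ssllvlSvlsSvlSvl ⇒ ssllvlllvvlsSvlSvl ⇒ ssllvlllvvlsllvvlSvl ⇒ ssllvlllvvlsllvvlllvvl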